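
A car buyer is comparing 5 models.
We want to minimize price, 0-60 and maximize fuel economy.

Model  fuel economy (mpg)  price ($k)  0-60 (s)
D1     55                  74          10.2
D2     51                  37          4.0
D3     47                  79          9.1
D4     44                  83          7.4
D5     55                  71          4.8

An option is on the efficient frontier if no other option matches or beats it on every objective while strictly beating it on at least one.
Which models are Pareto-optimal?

D2, D5

D1: dominated by D5 (fuel economy 55≥55, price 71≤74, 0-60 4.8≤10.2).
D2: not dominated (best price).
D3: dominated by D2 (fuel economy 51≥47, price 37≤79, 0-60 4.0≤9.1).
D4: dominated by D2 (fuel economy 51≥44, price 37≤83, 0-60 4.0≤7.4).
D5: not dominated.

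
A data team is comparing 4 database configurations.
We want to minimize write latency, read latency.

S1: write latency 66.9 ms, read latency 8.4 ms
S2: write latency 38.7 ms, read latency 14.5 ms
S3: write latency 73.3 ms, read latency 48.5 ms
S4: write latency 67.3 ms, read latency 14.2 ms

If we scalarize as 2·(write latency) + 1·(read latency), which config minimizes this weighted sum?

S2

S1: 2·66.9 + 1·8.4 = 142.2
S2: 2·38.7 + 1·14.5 = 91.9
S3: 2·73.3 + 1·48.5 = 195.1
S4: 2·67.3 + 1·14.2 = 148.8
Lowest: S2 at 91.9.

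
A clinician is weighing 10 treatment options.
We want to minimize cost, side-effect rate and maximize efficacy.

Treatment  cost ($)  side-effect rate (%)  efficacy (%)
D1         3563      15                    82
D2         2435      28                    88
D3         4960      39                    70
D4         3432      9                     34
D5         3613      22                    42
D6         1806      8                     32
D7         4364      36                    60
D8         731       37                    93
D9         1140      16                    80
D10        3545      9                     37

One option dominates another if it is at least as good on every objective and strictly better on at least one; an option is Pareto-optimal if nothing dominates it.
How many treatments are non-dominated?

7

D1: not dominated.
D2: not dominated.
D3: dominated by D1 (cost 3563≤4960, side-effect rate 15≤39, efficacy 82≥70).
D4: not dominated.
D5: dominated by D1 (cost 3563≤3613, side-effect rate 15≤22, efficacy 82≥42).
D6: not dominated (best side-effect rate).
D7: dominated by D1 (cost 3563≤4364, side-effect rate 15≤36, efficacy 82≥60).
D8: not dominated (best cost).
D9: not dominated.
D10: not dominated.
Pareto-optimal: D1, D2, D4, D6, D8, D9, D10 → 7.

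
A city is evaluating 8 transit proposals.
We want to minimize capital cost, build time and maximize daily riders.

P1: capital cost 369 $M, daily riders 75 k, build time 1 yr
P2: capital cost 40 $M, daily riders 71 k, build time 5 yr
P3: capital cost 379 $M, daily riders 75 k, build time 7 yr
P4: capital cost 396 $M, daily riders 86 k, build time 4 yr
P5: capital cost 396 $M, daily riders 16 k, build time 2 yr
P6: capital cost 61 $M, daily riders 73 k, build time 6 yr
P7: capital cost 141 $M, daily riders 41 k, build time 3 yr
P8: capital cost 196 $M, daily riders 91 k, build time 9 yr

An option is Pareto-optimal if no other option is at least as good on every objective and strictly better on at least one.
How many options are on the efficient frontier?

P1: not dominated (best build time).
P2: not dominated (best capital cost).
P3: dominated by P1 (capital cost 369≤379, daily riders 75≥75, build time 1≤7).
P4: not dominated.
P5: dominated by P1 (capital cost 369≤396, daily riders 75≥16, build time 1≤2).
P6: not dominated.
P7: not dominated.
P8: not dominated (best daily riders).
Pareto-optimal: P1, P2, P4, P6, P7, P8 → 6.

6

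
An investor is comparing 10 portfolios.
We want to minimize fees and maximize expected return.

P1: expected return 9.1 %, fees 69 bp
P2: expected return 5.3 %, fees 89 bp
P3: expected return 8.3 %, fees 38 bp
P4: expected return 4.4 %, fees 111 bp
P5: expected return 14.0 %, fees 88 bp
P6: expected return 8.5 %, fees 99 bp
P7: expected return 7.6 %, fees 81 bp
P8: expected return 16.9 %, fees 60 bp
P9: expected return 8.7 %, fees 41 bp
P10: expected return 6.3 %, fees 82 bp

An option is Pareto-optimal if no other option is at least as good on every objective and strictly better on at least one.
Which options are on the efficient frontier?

P1: dominated by P8 (expected return 16.9≥9.1, fees 60≤69).
P2: dominated by P1 (expected return 9.1≥5.3, fees 69≤89).
P3: not dominated (best fees).
P4: dominated by P1 (expected return 9.1≥4.4, fees 69≤111).
P5: dominated by P8 (expected return 16.9≥14.0, fees 60≤88).
P6: dominated by P1 (expected return 9.1≥8.5, fees 69≤99).
P7: dominated by P1 (expected return 9.1≥7.6, fees 69≤81).
P8: not dominated (best expected return).
P9: not dominated.
P10: dominated by P1 (expected return 9.1≥6.3, fees 69≤82).

P3, P8, P9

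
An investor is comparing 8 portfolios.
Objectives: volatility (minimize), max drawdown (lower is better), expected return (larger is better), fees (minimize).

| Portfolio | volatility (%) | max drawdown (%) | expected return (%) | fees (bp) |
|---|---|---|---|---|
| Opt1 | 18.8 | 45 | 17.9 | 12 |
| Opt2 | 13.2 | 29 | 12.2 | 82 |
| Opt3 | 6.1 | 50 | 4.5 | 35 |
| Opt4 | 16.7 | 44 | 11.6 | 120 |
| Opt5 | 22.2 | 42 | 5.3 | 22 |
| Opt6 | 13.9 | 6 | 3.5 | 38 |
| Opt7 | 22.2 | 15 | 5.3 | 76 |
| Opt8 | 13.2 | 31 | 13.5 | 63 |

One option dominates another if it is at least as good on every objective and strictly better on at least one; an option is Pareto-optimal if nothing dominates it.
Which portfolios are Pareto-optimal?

Opt1: not dominated (best expected return).
Opt2: not dominated.
Opt3: not dominated (best volatility).
Opt4: dominated by Opt2 (volatility 13.2≤16.7, max drawdown 29≤44, expected return 12.2≥11.6, fees 82≤120).
Opt5: not dominated.
Opt6: not dominated (best max drawdown).
Opt7: not dominated.
Opt8: not dominated.

Opt1, Opt2, Opt3, Opt5, Opt6, Opt7, Opt8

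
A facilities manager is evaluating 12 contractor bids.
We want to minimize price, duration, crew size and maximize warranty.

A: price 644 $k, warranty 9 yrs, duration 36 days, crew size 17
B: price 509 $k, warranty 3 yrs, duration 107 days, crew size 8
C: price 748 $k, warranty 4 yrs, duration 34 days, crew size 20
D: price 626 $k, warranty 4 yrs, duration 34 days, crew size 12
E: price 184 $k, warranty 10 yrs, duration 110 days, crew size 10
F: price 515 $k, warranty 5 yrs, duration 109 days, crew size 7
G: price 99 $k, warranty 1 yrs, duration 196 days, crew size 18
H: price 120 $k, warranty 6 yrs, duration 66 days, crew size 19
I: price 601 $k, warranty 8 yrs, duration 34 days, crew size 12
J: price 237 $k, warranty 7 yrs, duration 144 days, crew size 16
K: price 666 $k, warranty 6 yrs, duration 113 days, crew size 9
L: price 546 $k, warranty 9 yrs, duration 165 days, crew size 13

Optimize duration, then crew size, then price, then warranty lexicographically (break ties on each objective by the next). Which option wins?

I

First minimize duration: best is 34, kept {C, D, I}.
Then minimize crew size: best is 12, kept {D, I}.
Then minimize price: best is 601, kept {I}.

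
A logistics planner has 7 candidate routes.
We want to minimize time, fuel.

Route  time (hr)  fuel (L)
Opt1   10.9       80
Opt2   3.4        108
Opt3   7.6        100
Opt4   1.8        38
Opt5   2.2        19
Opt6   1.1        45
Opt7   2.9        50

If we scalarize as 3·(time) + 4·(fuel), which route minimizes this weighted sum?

Opt5

Opt1: 3·10.9 + 4·80 = 352.7
Opt2: 3·3.4 + 4·108 = 442.2
Opt3: 3·7.6 + 4·100 = 422.8
Opt4: 3·1.8 + 4·38 = 157.4
Opt5: 3·2.2 + 4·19 = 82.6
Opt6: 3·1.1 + 4·45 = 183.3
Opt7: 3·2.9 + 4·50 = 208.7
Lowest: Opt5 at 82.6.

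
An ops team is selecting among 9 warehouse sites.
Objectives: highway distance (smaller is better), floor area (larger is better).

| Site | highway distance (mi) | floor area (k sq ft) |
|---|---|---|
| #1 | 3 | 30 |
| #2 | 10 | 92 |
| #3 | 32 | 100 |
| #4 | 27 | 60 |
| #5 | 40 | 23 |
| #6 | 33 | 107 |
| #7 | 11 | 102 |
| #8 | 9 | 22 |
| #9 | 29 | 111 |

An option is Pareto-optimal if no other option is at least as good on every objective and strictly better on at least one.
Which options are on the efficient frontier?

#1: not dominated (best highway distance).
#2: not dominated.
#3: dominated by #7 (highway distance 11≤32, floor area 102≥100).
#4: dominated by #2 (highway distance 10≤27, floor area 92≥60).
#5: dominated by #1 (highway distance 3≤40, floor area 30≥23).
#6: dominated by #9 (highway distance 29≤33, floor area 111≥107).
#7: not dominated.
#8: dominated by #1 (highway distance 3≤9, floor area 30≥22).
#9: not dominated (best floor area).

#1, #2, #7, #9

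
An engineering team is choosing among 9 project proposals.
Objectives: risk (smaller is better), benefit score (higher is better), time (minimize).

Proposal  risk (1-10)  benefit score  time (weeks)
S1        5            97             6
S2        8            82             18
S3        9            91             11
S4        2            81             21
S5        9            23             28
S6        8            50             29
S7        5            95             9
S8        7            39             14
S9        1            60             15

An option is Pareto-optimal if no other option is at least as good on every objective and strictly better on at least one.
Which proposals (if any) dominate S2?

S1, S7

S1: risk 5≤8, benefit score 97≥82, time 6≤18 — dominates S2.
S7: risk 5≤8, benefit score 95≥82, time 9≤18 — dominates S2.
Others (S3, S4, S5, S6, S8, S9) are each worse than S2 on at least one objective.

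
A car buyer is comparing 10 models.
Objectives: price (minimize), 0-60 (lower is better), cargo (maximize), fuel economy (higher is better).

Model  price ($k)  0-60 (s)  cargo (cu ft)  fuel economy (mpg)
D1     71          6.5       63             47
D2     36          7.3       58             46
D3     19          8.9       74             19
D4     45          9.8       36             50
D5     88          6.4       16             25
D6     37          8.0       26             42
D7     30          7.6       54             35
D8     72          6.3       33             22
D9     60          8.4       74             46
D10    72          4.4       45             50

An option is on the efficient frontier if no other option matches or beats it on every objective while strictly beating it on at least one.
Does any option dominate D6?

Yes

D2 vs D6: price 36≤37, 0-60 7.3≤8.0, cargo 58≥26, fuel economy 46≥42 — D2 is at least as good on every objective and strictly better on at least one, so D2 dominates D6.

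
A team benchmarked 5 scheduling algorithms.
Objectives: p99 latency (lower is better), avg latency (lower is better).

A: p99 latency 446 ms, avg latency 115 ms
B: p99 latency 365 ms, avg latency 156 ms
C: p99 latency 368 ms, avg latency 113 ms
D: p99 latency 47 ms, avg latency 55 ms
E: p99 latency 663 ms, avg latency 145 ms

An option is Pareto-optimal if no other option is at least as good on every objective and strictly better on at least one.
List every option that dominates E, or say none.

A: p99 latency 446≤663, avg latency 115≤145 — dominates E.
C: p99 latency 368≤663, avg latency 113≤145 — dominates E.
D: p99 latency 47≤663, avg latency 55≤145 — dominates E.
Others (B) are each worse than E on at least one objective.

A, C, D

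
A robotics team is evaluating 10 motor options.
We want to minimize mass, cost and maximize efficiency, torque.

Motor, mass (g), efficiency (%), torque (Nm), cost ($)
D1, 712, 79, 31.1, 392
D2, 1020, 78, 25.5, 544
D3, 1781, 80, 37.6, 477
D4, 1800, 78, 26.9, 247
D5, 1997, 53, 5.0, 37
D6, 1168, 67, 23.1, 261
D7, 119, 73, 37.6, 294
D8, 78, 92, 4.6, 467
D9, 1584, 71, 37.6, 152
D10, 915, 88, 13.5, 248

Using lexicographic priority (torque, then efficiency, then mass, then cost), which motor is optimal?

First maximize torque: best is 37.6, kept {D3, D7, D9}.
Then maximize efficiency: best is 80, kept {D3}.

D3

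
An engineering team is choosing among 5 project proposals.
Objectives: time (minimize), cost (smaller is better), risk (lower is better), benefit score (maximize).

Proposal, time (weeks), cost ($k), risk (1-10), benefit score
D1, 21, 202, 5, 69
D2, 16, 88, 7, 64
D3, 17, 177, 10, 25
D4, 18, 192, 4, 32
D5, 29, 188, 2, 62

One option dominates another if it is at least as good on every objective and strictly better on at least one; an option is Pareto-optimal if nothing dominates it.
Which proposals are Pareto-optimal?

D1, D2, D4, D5

D1: not dominated (best benefit score).
D2: not dominated (best time).
D3: dominated by D2 (time 16≤17, cost 88≤177, risk 7≤10, benefit score 64≥25).
D4: not dominated.
D5: not dominated (best risk).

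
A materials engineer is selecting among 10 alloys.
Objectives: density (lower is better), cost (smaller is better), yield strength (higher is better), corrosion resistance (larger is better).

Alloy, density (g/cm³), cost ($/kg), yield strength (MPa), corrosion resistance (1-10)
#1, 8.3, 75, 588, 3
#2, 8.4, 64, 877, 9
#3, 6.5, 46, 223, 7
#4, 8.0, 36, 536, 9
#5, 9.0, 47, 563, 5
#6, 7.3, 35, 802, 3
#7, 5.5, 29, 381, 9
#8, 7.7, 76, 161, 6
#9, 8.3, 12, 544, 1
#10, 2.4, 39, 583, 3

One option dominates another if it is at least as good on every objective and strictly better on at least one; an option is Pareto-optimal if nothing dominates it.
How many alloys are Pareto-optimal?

#1: dominated by #6 (density 7.3≤8.3, cost 35≤75, yield strength 802≥588, corrosion resistance 3≥3).
#2: not dominated (best yield strength).
#3: dominated by #7 (density 5.5≤6.5, cost 29≤46, yield strength 381≥223, corrosion resistance 9≥7).
#4: not dominated.
#5: not dominated.
#6: not dominated.
#7: not dominated.
#8: dominated by #3 (density 6.5≤7.7, cost 46≤76, yield strength 223≥161, corrosion resistance 7≥6).
#9: not dominated (best cost).
#10: not dominated (best density).
Pareto-optimal: #2, #4, #5, #6, #7, #9, #10 → 7.

7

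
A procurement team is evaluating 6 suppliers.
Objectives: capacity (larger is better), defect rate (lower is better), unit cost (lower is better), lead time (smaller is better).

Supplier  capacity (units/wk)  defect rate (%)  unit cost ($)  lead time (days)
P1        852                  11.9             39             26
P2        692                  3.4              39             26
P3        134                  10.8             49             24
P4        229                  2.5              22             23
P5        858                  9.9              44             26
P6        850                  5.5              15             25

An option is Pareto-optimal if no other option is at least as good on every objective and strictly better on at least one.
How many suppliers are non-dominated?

P1: not dominated.
P2: not dominated.
P3: dominated by P4 (capacity 229≥134, defect rate 2.5≤10.8, unit cost 22≤49, lead time 23≤24).
P4: not dominated (best defect rate).
P5: not dominated (best capacity).
P6: not dominated (best unit cost).
Pareto-optimal: P1, P2, P4, P5, P6 → 5.

5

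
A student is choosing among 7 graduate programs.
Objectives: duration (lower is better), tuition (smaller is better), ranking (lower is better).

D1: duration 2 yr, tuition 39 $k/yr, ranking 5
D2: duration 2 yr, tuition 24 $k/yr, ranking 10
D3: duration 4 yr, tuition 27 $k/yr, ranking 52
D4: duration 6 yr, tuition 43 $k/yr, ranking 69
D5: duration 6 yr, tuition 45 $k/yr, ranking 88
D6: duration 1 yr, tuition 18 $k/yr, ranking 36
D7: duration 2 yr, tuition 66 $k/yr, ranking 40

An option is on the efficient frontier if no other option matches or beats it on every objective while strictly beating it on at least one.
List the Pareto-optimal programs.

D1: not dominated (best ranking).
D2: not dominated.
D3: dominated by D2 (duration 2≤4, tuition 24≤27, ranking 10≤52).
D4: dominated by D1 (duration 2≤6, tuition 39≤43, ranking 5≤69).
D5: dominated by D1 (duration 2≤6, tuition 39≤45, ranking 5≤88).
D6: not dominated (best duration).
D7: dominated by D1 (duration 2≤2, tuition 39≤66, ranking 5≤40).

D1, D2, D6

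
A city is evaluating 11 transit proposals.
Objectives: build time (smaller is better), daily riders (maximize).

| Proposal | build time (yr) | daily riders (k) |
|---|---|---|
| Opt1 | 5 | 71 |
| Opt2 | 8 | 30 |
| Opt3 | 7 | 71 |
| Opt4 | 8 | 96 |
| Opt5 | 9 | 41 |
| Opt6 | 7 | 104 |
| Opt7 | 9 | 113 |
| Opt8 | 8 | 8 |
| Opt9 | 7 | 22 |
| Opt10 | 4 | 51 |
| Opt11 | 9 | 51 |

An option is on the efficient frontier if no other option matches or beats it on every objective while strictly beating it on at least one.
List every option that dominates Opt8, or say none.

Opt1, Opt2, Opt3, Opt4, Opt6, Opt9, Opt10

Opt1: build time 5≤8, daily riders 71≥8 — dominates Opt8.
Opt2: build time 8≤8, daily riders 30≥8 — dominates Opt8.
Opt3: build time 7≤8, daily riders 71≥8 — dominates Opt8.
Opt4: build time 8≤8, daily riders 96≥8 — dominates Opt8.
Opt6: build time 7≤8, daily riders 104≥8 — dominates Opt8.
Opt9: build time 7≤8, daily riders 22≥8 — dominates Opt8.
Opt10: build time 4≤8, daily riders 51≥8 — dominates Opt8.
Others (Opt5, Opt7, Opt11) are each worse than Opt8 on at least one objective.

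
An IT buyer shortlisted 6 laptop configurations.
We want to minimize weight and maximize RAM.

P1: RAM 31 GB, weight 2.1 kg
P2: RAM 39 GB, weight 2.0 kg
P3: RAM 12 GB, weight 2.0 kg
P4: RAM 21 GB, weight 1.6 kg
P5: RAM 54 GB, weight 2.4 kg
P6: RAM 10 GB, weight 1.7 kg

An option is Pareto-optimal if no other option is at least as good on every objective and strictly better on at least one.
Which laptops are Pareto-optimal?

P1: dominated by P2 (RAM 39≥31, weight 2.0≤2.1).
P2: not dominated.
P3: dominated by P2 (RAM 39≥12, weight 2.0≤2.0).
P4: not dominated (best weight).
P5: not dominated (best RAM).
P6: dominated by P4 (RAM 21≥10, weight 1.6≤1.7).

P2, P4, P5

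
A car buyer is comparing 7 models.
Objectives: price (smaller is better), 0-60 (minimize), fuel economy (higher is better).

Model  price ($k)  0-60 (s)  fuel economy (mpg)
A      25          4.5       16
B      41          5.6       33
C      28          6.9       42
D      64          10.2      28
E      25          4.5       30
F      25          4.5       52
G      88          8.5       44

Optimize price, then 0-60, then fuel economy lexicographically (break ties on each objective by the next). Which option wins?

F

First minimize price: best is 25, kept {A, E, F}.
Then minimize 0-60: best is 4.5, kept {A, E, F}.
Then maximize fuel economy: best is 52, kept {F}.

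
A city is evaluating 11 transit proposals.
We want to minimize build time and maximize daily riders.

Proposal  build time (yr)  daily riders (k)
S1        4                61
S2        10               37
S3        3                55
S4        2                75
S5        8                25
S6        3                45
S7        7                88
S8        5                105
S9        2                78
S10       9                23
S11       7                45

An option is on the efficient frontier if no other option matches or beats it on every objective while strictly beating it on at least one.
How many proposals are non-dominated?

S1: dominated by S4 (build time 2≤4, daily riders 75≥61).
S2: dominated by S1 (build time 4≤10, daily riders 61≥37).
S3: dominated by S4 (build time 2≤3, daily riders 75≥55).
S4: dominated by S9 (build time 2≤2, daily riders 78≥75).
S5: dominated by S1 (build time 4≤8, daily riders 61≥25).
S6: dominated by S3 (build time 3≤3, daily riders 55≥45).
S7: dominated by S8 (build time 5≤7, daily riders 105≥88).
S8: not dominated (best daily riders).
S9: not dominated.
S10: dominated by S1 (build time 4≤9, daily riders 61≥23).
S11: dominated by S1 (build time 4≤7, daily riders 61≥45).
Pareto-optimal: S8, S9 → 2.

2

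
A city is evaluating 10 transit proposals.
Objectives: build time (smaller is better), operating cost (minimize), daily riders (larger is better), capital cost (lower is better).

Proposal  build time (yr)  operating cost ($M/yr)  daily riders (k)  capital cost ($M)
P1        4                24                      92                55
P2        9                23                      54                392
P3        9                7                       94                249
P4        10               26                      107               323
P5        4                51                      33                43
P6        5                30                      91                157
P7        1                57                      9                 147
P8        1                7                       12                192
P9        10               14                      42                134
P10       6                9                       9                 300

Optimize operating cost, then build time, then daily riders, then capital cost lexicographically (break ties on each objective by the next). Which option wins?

First minimize operating cost: best is 7, kept {P3, P8}.
Then minimize build time: best is 1, kept {P8}.

P8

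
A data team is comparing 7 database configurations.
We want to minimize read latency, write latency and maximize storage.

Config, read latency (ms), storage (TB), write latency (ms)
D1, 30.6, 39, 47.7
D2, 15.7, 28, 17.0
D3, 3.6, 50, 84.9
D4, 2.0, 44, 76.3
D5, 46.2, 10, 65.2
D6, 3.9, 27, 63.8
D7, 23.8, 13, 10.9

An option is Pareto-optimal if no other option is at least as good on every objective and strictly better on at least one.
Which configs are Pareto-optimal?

D1: not dominated.
D2: not dominated.
D3: not dominated (best storage).
D4: not dominated (best read latency).
D5: dominated by D1 (read latency 30.6≤46.2, storage 39≥10, write latency 47.7≤65.2).
D6: not dominated.
D7: not dominated (best write latency).

D1, D2, D3, D4, D6, D7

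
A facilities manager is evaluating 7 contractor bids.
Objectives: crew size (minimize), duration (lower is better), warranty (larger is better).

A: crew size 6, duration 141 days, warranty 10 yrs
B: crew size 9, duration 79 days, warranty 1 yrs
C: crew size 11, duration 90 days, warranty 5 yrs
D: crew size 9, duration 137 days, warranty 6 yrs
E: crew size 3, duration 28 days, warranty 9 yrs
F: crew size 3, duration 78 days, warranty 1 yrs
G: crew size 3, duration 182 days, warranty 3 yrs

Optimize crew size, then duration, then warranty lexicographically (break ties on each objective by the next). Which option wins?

First minimize crew size: best is 3, kept {E, F, G}.
Then minimize duration: best is 28, kept {E}.

E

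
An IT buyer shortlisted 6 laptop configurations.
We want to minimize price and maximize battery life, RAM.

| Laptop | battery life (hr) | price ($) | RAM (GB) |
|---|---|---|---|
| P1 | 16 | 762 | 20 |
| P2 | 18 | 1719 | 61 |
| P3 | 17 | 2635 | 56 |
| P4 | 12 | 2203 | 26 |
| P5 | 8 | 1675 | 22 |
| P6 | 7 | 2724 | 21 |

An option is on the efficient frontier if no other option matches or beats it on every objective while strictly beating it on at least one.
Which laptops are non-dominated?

P1: not dominated (best price).
P2: not dominated (best battery life).
P3: dominated by P2 (battery life 18≥17, price 1719≤2635, RAM 61≥56).
P4: dominated by P2 (battery life 18≥12, price 1719≤2203, RAM 61≥26).
P5: not dominated.
P6: dominated by P2 (battery life 18≥7, price 1719≤2724, RAM 61≥21).

P1, P2, P5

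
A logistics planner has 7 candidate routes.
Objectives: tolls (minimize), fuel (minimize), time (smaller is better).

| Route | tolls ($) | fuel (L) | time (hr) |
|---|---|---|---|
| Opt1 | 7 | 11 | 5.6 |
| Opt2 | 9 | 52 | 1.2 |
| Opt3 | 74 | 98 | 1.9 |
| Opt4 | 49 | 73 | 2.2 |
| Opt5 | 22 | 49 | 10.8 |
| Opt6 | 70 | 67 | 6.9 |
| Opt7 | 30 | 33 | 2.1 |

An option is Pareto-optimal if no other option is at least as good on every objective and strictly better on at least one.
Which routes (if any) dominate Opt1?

Opt2: worse on tolls (9 vs 7).
Opt3: worse on tolls (74 vs 7).
Opt4: worse on tolls (49 vs 7).
Opt5: worse on tolls (22 vs 7).
Opt6: worse on tolls (70 vs 7).
Opt7: worse on tolls (30 vs 7).
No option dominates Opt1.

none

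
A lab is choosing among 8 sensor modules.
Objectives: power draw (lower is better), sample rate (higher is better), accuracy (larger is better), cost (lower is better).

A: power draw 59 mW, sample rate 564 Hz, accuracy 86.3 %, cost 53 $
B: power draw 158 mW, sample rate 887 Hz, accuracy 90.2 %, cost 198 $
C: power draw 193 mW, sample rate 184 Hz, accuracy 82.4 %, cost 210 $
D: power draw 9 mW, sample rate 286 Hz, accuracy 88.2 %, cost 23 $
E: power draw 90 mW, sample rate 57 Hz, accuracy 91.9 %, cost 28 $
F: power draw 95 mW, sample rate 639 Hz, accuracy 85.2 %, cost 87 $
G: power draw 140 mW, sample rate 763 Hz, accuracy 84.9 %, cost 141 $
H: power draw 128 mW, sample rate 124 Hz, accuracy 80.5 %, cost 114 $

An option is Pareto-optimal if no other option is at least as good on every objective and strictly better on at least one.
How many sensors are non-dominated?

6

A: not dominated.
B: not dominated (best sample rate).
C: dominated by A (power draw 59≤193, sample rate 564≥184, accuracy 86.3≥82.4, cost 53≤210).
D: not dominated (best power draw).
E: not dominated (best accuracy).
F: not dominated.
G: not dominated.
H: dominated by A (power draw 59≤128, sample rate 564≥124, accuracy 86.3≥80.5, cost 53≤114).
Pareto-optimal: A, B, D, E, F, G → 6.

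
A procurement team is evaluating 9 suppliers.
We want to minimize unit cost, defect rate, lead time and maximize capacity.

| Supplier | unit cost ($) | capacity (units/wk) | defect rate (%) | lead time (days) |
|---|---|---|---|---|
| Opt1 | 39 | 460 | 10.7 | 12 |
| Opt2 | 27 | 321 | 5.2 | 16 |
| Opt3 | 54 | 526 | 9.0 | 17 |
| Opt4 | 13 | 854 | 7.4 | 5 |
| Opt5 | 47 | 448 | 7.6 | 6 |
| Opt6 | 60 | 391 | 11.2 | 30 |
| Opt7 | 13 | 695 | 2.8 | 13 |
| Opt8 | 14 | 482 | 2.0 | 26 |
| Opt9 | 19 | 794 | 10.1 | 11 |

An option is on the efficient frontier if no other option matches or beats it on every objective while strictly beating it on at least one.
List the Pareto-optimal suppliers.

Opt1: dominated by Opt4 (unit cost 13≤39, capacity 854≥460, defect rate 7.4≤10.7, lead time 5≤12).
Opt2: dominated by Opt7 (unit cost 13≤27, capacity 695≥321, defect rate 2.8≤5.2, lead time 13≤16).
Opt3: dominated by Opt4 (unit cost 13≤54, capacity 854≥526, defect rate 7.4≤9.0, lead time 5≤17).
Opt4: not dominated (best capacity).
Opt5: dominated by Opt4 (unit cost 13≤47, capacity 854≥448, defect rate 7.4≤7.6, lead time 5≤6).
Opt6: dominated by Opt1 (unit cost 39≤60, capacity 460≥391, defect rate 10.7≤11.2, lead time 12≤30).
Opt7: not dominated.
Opt8: not dominated (best defect rate).
Opt9: dominated by Opt4 (unit cost 13≤19, capacity 854≥794, defect rate 7.4≤10.1, lead time 5≤11).

Opt4, Opt7, Opt8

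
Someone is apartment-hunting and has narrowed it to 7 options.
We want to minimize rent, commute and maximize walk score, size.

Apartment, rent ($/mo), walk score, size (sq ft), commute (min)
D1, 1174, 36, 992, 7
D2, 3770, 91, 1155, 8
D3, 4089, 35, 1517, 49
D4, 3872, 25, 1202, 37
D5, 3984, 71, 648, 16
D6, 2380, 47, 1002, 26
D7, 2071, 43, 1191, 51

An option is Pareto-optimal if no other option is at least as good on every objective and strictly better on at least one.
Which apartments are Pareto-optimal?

D1: not dominated (best rent).
D2: not dominated (best walk score).
D3: not dominated (best size).
D4: not dominated.
D5: dominated by D2 (rent 3770≤3984, walk score 91≥71, size 1155≥648, commute 8≤16).
D6: not dominated.
D7: not dominated.

D1, D2, D3, D4, D6, D7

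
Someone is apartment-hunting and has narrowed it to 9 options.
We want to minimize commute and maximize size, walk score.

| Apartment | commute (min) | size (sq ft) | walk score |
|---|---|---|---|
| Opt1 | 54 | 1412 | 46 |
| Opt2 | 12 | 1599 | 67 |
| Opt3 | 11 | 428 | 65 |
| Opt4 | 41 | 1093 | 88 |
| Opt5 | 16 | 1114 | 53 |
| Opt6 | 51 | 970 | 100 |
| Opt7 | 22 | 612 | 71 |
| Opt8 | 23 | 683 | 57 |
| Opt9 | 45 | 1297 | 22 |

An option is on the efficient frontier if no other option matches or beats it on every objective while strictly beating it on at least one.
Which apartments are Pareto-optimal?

Opt1: dominated by Opt2 (commute 12≤54, size 1599≥1412, walk score 67≥46).
Opt2: not dominated (best size).
Opt3: not dominated (best commute).
Opt4: not dominated.
Opt5: dominated by Opt2 (commute 12≤16, size 1599≥1114, walk score 67≥53).
Opt6: not dominated (best walk score).
Opt7: not dominated.
Opt8: dominated by Opt2 (commute 12≤23, size 1599≥683, walk score 67≥57).
Opt9: dominated by Opt2 (commute 12≤45, size 1599≥1297, walk score 67≥22).

Opt2, Opt3, Opt4, Opt6, Opt7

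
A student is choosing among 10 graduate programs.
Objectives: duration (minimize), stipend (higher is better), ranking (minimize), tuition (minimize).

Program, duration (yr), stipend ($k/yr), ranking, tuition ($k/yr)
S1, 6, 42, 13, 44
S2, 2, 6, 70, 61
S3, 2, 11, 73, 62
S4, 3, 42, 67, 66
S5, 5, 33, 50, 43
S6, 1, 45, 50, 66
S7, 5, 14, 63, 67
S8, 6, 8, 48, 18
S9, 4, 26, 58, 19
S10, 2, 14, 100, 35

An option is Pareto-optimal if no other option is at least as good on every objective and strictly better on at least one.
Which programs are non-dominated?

S1, S2, S3, S5, S6, S8, S9, S10

S1: not dominated (best ranking).
S2: not dominated.
S3: not dominated.
S4: dominated by S6 (duration 1≤3, stipend 45≥42, ranking 50≤67, tuition 66≤66).
S5: not dominated.
S6: not dominated (best duration).
S7: dominated by S5 (duration 5≤5, stipend 33≥14, ranking 50≤63, tuition 43≤67).
S8: not dominated (best tuition).
S9: not dominated.
S10: not dominated.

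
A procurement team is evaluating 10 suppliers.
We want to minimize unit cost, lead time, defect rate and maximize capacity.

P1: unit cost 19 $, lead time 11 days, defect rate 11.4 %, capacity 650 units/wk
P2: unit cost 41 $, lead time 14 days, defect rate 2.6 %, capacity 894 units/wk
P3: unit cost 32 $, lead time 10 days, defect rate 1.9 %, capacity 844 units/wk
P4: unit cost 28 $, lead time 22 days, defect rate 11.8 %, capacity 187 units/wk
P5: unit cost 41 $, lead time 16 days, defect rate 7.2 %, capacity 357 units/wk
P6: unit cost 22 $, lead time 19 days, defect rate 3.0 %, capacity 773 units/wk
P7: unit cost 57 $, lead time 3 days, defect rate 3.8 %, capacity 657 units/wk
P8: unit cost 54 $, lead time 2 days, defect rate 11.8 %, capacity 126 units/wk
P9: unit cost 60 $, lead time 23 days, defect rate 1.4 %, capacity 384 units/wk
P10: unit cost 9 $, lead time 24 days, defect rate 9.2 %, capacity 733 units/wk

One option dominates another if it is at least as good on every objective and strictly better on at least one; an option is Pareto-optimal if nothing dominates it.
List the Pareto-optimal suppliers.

P1: not dominated.
P2: not dominated (best capacity).
P3: not dominated.
P4: dominated by P1 (unit cost 19≤28, lead time 11≤22, defect rate 11.4≤11.8, capacity 650≥187).
P5: dominated by P2 (unit cost 41≤41, lead time 14≤16, defect rate 2.6≤7.2, capacity 894≥357).
P6: not dominated.
P7: not dominated.
P8: not dominated (best lead time).
P9: not dominated (best defect rate).
P10: not dominated (best unit cost).

P1, P2, P3, P6, P7, P8, P9, P10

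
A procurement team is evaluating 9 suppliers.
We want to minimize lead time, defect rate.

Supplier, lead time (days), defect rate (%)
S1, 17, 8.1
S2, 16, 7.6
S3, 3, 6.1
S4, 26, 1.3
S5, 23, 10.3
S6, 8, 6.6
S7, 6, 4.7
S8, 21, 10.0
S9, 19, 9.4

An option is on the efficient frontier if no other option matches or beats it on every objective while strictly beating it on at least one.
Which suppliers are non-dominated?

S1: dominated by S2 (lead time 16≤17, defect rate 7.6≤8.1).
S2: dominated by S3 (lead time 3≤16, defect rate 6.1≤7.6).
S3: not dominated (best lead time).
S4: not dominated (best defect rate).
S5: dominated by S1 (lead time 17≤23, defect rate 8.1≤10.3).
S6: dominated by S3 (lead time 3≤8, defect rate 6.1≤6.6).
S7: not dominated.
S8: dominated by S1 (lead time 17≤21, defect rate 8.1≤10.0).
S9: dominated by S1 (lead time 17≤19, defect rate 8.1≤9.4).

S3, S4, S7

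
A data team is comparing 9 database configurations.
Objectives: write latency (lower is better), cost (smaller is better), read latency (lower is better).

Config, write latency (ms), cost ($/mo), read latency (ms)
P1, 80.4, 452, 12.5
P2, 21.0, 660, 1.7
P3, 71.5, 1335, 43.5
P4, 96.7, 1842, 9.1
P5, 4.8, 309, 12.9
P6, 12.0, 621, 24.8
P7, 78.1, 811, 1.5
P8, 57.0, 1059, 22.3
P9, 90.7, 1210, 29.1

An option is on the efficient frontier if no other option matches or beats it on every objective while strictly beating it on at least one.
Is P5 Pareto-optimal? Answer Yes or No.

P1: worse on write latency (80.4 vs 4.8).
P2: worse on write latency (21.0 vs 4.8).
P3: worse on write latency (71.5 vs 4.8).
P4: worse on write latency (96.7 vs 4.8).
P6: worse on write latency (12.0 vs 4.8).
P7: worse on write latency (78.1 vs 4.8).
P8: worse on write latency (57.0 vs 4.8).
P9: worse on write latency (90.7 vs 4.8).
No option is at least as good as P5 on every objective and strictly better on one.

Yes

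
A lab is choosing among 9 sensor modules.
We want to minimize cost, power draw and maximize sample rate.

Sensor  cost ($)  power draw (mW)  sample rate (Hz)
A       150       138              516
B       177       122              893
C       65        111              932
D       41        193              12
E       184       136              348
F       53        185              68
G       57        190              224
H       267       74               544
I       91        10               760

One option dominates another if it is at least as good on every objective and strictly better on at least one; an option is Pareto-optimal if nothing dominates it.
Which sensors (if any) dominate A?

C, I

C: cost 65≤150, power draw 111≤138, sample rate 932≥516 — dominates A.
I: cost 91≤150, power draw 10≤138, sample rate 760≥516 — dominates A.
Others (B, D, E, F, G, H) are each worse than A on at least one objective.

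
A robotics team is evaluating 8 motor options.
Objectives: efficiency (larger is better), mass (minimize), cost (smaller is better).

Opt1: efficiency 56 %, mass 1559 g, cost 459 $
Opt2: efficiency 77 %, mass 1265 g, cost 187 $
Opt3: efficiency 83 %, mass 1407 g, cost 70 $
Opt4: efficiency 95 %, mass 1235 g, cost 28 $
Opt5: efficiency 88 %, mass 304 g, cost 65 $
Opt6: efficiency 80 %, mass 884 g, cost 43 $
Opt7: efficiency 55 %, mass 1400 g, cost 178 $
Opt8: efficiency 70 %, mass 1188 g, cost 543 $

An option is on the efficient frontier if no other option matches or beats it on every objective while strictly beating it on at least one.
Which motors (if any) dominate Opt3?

Opt4, Opt5

Opt4: efficiency 95≥83, mass 1235≤1407, cost 28≤70 — dominates Opt3.
Opt5: efficiency 88≥83, mass 304≤1407, cost 65≤70 — dominates Opt3.
Others (Opt1, Opt2, Opt6, Opt7, Opt8) are each worse than Opt3 on at least one objective.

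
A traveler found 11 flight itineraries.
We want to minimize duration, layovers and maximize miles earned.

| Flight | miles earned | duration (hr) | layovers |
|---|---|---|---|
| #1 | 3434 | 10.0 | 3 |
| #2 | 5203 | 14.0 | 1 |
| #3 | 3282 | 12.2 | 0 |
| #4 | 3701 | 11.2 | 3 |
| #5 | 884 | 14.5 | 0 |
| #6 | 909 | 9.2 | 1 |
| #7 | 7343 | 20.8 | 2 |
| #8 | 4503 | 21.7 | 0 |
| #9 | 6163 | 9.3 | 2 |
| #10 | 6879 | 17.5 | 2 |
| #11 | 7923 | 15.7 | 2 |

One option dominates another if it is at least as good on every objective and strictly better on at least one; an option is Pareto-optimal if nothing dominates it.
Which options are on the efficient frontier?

#1: dominated by #9 (miles earned 6163≥3434, duration 9.3≤10.0, layovers 2≤3).
#2: not dominated.
#3: not dominated.
#4: dominated by #9 (miles earned 6163≥3701, duration 9.3≤11.2, layovers 2≤3).
#5: dominated by #3 (miles earned 3282≥884, duration 12.2≤14.5, layovers 0≤0).
#6: not dominated (best duration).
#7: dominated by #11 (miles earned 7923≥7343, duration 15.7≤20.8, layovers 2≤2).
#8: not dominated.
#9: not dominated.
#10: dominated by #11 (miles earned 7923≥6879, duration 15.7≤17.5, layovers 2≤2).
#11: not dominated (best miles earned).

#2, #3, #6, #8, #9, #11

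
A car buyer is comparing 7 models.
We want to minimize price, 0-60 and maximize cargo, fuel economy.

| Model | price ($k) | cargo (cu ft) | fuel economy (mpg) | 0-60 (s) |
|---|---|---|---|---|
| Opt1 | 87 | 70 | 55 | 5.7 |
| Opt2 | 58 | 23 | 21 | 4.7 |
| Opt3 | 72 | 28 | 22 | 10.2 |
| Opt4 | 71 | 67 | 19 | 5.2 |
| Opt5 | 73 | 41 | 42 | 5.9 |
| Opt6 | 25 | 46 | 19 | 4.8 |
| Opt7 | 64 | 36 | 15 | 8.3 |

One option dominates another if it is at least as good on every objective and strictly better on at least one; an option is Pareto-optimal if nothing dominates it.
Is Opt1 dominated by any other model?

Opt2: worse on cargo (23 vs 70).
Opt3: worse on cargo (28 vs 70).
Opt4: worse on cargo (67 vs 70).
Opt5: worse on cargo (41 vs 70).
Opt6: worse on cargo (46 vs 70).
Opt7: worse on cargo (36 vs 70).
No option is at least as good as Opt1 on every objective and strictly better on one.

No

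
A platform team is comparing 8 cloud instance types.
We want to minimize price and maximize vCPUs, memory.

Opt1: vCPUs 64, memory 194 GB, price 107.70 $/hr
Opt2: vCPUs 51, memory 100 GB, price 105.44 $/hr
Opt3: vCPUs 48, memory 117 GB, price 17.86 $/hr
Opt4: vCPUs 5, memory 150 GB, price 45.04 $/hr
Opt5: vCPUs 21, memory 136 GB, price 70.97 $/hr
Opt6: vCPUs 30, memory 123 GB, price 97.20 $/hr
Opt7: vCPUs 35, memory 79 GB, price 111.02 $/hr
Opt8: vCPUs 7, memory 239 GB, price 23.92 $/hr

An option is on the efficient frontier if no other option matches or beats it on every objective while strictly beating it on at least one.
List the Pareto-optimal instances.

Opt1: not dominated (best vCPUs).
Opt2: not dominated.
Opt3: not dominated (best price).
Opt4: dominated by Opt8 (vCPUs 7≥5, memory 239≥150, price 23.92≤45.04).
Opt5: not dominated.
Opt6: not dominated.
Opt7: dominated by Opt1 (vCPUs 64≥35, memory 194≥79, price 107.70≤111.02).
Opt8: not dominated (best memory).

Opt1, Opt2, Opt3, Opt5, Opt6, Opt8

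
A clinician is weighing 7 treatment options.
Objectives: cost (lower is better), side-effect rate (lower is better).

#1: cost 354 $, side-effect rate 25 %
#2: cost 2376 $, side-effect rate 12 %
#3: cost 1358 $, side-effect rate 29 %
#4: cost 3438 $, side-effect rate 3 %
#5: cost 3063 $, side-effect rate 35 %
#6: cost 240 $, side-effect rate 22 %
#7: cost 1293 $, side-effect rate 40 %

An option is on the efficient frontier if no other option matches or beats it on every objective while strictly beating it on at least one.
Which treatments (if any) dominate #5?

#1: cost 354≤3063, side-effect rate 25≤35 — dominates #5.
#2: cost 2376≤3063, side-effect rate 12≤35 — dominates #5.
#3: cost 1358≤3063, side-effect rate 29≤35 — dominates #5.
#6: cost 240≤3063, side-effect rate 22≤35 — dominates #5.
Others (#4, #7) are each worse than #5 on at least one objective.

#1, #2, #3, #6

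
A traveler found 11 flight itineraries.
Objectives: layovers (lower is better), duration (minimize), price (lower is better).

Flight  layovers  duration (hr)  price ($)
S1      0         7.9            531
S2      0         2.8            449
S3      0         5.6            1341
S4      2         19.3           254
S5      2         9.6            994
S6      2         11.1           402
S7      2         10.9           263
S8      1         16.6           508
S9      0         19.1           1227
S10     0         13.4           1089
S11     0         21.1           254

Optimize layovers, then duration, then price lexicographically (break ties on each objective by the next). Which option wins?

First minimize layovers: best is 0, kept {S1, S2, S3, S9, S10, S11}.
Then minimize duration: best is 2.8, kept {S2}.

S2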